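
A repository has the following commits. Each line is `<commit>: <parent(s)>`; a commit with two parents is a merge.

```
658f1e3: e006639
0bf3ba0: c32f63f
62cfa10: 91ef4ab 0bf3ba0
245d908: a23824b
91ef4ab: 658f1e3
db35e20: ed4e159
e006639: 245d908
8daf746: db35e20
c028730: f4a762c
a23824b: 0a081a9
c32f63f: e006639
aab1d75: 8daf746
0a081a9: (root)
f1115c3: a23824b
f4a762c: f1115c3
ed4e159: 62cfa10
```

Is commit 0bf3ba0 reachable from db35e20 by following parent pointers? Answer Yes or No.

Yes

Ancestors of db35e20 (commits reachable by following parents): {0a081a9, 0bf3ba0, 245d908, 62cfa10, 658f1e3, 91ef4ab, a23824b, c32f63f, db35e20, e006639, ed4e159}.
0bf3ba0 is in that set, so it is an ancestor of db35e20.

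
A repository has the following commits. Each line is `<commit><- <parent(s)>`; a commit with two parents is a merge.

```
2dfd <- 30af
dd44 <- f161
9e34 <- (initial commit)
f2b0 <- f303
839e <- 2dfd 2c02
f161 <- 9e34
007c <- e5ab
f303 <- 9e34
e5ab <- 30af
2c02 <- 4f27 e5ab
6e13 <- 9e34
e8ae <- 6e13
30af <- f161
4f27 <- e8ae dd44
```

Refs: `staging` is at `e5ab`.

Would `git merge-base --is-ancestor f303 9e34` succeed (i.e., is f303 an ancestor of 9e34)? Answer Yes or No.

Ancestors of 9e34: {9e34}.
f303 is not in that set, so it is not an ancestor of 9e34.

No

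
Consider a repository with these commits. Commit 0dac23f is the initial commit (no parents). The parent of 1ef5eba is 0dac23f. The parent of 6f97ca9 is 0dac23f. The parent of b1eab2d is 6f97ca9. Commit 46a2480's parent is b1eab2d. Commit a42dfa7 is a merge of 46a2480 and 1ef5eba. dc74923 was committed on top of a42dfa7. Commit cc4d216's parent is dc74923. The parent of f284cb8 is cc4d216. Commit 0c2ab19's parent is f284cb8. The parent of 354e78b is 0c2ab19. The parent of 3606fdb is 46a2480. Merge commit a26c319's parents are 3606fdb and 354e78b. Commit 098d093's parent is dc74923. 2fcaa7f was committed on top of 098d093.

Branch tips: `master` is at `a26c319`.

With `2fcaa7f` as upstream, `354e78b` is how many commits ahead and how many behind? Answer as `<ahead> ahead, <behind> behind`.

Reachable from 354e78b: {0c2ab19, 0dac23f, 1ef5eba, 354e78b, 46a2480, 6f97ca9, a42dfa7, b1eab2d, cc4d216, dc74923, f284cb8}.
Reachable from 2fcaa7f: {098d093, 0dac23f, 1ef5eba, 2fcaa7f, 46a2480, 6f97ca9, a42dfa7, b1eab2d, dc74923}.
Only in 354e78b's history (ahead): {0c2ab19, 354e78b, cc4d216, f284cb8} — 4.
Only in 2fcaa7f's history (behind): {098d093, 2fcaa7f} — 2.

4 ahead, 2 behind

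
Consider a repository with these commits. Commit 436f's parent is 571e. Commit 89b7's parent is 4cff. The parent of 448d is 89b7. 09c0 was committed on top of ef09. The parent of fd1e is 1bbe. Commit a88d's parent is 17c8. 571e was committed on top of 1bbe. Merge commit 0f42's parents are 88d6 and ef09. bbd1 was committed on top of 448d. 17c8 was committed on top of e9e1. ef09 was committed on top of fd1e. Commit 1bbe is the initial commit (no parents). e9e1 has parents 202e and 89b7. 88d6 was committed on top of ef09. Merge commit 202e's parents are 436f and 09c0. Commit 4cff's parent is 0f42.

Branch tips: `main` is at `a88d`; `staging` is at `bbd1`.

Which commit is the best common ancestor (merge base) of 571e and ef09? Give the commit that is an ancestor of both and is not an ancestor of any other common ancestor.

Ancestors of 571e: {1bbe, 571e}.
Ancestors of ef09: {1bbe, ef09, fd1e}.
Common ancestors: {1bbe}.
The only common ancestor is 1bbe, so it is the merge base.

1bbe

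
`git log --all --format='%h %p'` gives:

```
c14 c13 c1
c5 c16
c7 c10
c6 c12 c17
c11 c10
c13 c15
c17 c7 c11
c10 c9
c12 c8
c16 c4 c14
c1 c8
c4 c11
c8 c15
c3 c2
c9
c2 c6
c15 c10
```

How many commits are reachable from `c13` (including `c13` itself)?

Walking parent pointers from c13: reachable set = {c10, c13, c15, c9}.
That is 4 commits.

4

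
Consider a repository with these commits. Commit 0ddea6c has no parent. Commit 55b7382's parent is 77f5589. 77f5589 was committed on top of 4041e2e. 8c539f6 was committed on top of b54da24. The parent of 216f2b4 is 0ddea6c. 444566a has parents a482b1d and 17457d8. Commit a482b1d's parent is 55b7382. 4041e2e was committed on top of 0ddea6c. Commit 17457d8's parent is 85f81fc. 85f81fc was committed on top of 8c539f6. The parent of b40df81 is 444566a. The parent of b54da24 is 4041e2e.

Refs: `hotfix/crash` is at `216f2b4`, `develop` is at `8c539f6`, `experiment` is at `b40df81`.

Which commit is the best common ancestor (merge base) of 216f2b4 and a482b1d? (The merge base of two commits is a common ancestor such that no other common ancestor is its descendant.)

0ddea6c

Ancestors of 216f2b4: {0ddea6c, 216f2b4}.
Ancestors of a482b1d: {0ddea6c, 4041e2e, 55b7382, 77f5589, a482b1d}.
Common ancestors: {0ddea6c}.
The only common ancestor is 0ddea6c, so it is the merge base.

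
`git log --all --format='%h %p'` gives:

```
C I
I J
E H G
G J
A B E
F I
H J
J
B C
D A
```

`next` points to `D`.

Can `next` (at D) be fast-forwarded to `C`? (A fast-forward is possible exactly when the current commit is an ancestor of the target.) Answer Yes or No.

No

A fast-forward from D to C is possible iff D is an ancestor of C.
Ancestors of C: {C, I, J}.
D is not among them, so fast-forward is not possible.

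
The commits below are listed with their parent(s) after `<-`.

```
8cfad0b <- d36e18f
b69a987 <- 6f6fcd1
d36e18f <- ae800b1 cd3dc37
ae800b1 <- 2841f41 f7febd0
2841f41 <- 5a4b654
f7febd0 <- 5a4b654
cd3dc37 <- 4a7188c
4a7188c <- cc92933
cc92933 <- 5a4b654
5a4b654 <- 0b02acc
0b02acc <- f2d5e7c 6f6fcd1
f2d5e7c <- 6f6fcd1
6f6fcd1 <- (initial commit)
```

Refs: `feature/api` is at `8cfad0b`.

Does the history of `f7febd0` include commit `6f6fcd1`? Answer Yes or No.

Yes

Ancestors of f7febd0 (commits reachable by following parents): {0b02acc, 5a4b654, 6f6fcd1, f2d5e7c, f7febd0}.
6f6fcd1 is in that set, so it is an ancestor of f7febd0.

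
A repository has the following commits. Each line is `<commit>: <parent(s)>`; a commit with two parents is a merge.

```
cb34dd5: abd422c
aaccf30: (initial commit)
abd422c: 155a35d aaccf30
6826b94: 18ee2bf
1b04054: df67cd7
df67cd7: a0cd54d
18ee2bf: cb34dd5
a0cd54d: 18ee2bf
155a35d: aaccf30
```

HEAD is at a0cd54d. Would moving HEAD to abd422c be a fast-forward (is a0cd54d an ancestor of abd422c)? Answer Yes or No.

No

A fast-forward from a0cd54d to abd422c is possible iff a0cd54d is an ancestor of abd422c.
Ancestors of abd422c: {155a35d, aaccf30, abd422c}.
a0cd54d is not among them, so fast-forward is not possible.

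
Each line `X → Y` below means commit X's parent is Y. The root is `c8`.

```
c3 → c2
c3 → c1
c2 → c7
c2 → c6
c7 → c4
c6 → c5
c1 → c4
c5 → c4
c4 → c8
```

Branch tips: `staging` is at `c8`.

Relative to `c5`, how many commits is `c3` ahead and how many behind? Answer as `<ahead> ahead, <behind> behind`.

Reachable from c3: {c1, c2, c3, c4, c5, c6, c7, c8}.
Reachable from c5: {c4, c5, c8}.
Only in c3's history (ahead): {c1, c2, c3, c6, c7} — 5.
Only in c5's history (behind): {} — 0.

5 ahead, 0 behind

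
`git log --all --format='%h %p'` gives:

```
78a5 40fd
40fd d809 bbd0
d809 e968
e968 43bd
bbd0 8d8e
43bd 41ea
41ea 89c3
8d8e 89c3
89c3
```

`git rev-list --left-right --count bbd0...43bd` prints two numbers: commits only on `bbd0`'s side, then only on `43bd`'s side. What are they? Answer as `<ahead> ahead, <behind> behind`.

2 ahead, 2 behind

Reachable from bbd0: {89c3, 8d8e, bbd0}.
Reachable from 43bd: {41ea, 43bd, 89c3}.
Only in bbd0's history (ahead): {8d8e, bbd0} — 2.
Only in 43bd's history (behind): {41ea, 43bd} — 2.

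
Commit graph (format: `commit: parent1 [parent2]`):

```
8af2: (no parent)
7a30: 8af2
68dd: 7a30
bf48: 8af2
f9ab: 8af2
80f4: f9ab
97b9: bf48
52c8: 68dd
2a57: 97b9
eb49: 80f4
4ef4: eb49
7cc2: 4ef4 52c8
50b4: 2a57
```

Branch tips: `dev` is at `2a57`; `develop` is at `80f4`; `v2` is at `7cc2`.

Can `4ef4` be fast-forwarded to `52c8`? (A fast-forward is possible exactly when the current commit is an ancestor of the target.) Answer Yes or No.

A fast-forward from 4ef4 to 52c8 is possible iff 4ef4 is an ancestor of 52c8.
Ancestors of 52c8: {52c8, 68dd, 7a30, 8af2}.
4ef4 is not among them, so fast-forward is not possible.

No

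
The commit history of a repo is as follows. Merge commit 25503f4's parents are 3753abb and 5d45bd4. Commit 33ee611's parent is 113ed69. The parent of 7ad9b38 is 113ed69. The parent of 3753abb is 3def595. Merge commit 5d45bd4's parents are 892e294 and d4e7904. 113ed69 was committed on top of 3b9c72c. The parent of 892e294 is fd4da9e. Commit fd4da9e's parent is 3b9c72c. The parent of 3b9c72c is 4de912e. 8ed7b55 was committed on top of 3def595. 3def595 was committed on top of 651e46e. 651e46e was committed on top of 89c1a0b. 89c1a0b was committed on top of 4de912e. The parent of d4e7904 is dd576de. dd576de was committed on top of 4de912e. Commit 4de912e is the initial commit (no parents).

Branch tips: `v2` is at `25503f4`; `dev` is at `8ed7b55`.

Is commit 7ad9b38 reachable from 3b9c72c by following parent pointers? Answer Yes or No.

No

Ancestors of 3b9c72c: {3b9c72c, 4de912e}.
7ad9b38 is not in that set, so it is not an ancestor of 3b9c72c.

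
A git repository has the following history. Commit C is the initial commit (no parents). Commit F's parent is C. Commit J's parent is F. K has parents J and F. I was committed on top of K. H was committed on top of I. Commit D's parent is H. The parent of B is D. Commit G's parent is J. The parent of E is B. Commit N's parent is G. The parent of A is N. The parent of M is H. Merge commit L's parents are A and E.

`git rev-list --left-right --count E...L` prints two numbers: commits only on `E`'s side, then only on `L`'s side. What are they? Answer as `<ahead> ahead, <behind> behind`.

Reachable from E: {B, C, D, E, F, H, I, J, K}.
Reachable from L: {A, B, C, D, E, F, G, H, I, J, K, L, N}.
Only in E's history (ahead): {} — 0.
Only in L's history (behind): {A, G, L, N} — 4.

0 ahead, 4 behind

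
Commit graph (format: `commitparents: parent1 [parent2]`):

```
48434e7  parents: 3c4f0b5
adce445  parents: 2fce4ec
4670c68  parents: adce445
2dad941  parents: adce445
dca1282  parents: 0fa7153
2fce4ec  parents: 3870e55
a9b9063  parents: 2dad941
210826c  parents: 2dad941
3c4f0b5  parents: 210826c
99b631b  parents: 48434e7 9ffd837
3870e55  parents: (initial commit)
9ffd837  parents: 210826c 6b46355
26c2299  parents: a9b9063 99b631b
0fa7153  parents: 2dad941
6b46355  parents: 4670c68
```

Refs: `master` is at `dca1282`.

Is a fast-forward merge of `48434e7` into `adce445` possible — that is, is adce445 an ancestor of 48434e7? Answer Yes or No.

Yes

A fast-forward from adce445 to 48434e7 is possible iff adce445 is an ancestor of 48434e7.
Ancestors of 48434e7: {210826c, 2dad941, 2fce4ec, 3870e55, 3c4f0b5, 48434e7, adce445}.
adce445 is among them, so fast-forward is possible.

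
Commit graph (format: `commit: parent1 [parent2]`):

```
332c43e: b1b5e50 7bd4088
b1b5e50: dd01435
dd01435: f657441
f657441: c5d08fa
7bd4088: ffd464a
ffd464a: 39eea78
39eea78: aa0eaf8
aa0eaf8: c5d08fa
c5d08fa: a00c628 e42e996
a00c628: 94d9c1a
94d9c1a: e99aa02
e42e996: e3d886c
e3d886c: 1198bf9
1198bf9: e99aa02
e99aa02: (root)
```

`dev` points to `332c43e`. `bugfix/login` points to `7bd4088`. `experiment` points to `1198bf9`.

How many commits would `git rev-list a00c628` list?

Walking parent pointers from a00c628: reachable set = {94d9c1a, a00c628, e99aa02}.
That is 3 commits.

3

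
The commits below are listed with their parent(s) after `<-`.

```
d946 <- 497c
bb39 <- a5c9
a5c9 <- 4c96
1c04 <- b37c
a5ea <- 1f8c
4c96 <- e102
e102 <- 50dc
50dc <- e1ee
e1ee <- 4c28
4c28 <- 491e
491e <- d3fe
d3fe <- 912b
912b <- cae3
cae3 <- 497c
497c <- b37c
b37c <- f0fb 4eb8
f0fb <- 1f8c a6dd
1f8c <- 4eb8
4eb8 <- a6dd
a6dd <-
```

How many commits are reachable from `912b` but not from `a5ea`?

5

Reachable from 912b: {1f8c, 497c, 4eb8, 912b, a6dd, b37c, cae3, f0fb}.
Reachable from a5ea: {1f8c, 4eb8, a5ea, a6dd}.
In 912b's history but not a5ea's: {497c, 912b, b37c, cae3, f0fb} — 5 commits.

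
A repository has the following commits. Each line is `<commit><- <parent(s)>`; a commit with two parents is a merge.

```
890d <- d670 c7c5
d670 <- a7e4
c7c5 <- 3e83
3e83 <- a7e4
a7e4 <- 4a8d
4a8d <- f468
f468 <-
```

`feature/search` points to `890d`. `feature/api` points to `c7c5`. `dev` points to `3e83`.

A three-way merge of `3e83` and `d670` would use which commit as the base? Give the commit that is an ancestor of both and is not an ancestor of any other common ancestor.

a7e4

Ancestors of 3e83: {3e83, 4a8d, a7e4, f468}.
Ancestors of d670: {4a8d, a7e4, d670, f468}.
Common ancestors: {4a8d, a7e4, f468}.
Among these, a7e4 is not an ancestor of any other common ancestor — it is the merge base.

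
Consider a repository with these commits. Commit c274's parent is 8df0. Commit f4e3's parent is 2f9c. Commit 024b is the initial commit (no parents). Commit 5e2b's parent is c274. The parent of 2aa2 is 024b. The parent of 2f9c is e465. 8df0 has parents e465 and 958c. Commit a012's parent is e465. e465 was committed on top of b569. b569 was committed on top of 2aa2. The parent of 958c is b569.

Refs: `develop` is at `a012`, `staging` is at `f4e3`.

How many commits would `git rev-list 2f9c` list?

Walking parent pointers from 2f9c: reachable set = {024b, 2aa2, 2f9c, b569, e465}.
That is 5 commits.

5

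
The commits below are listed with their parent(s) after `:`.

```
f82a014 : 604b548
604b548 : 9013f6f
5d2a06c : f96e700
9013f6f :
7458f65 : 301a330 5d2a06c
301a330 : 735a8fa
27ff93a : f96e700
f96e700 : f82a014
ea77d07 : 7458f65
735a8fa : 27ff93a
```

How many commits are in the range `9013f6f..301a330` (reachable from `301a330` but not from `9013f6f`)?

Reachable from 301a330: {27ff93a, 301a330, 604b548, 735a8fa, 9013f6f, f82a014, f96e700}.
Reachable from 9013f6f: {9013f6f}.
In 301a330's history but not 9013f6f's: {27ff93a, 301a330, 604b548, 735a8fa, f82a014, f96e700} — 6 commits.

6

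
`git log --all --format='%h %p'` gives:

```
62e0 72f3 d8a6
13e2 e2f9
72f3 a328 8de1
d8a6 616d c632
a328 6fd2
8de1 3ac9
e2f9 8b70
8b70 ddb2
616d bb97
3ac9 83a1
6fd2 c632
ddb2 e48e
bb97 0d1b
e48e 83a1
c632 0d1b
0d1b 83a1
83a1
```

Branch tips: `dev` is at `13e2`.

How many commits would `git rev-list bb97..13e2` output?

Reachable from 13e2: {13e2, 83a1, 8b70, ddb2, e2f9, e48e}.
Reachable from bb97: {0d1b, 83a1, bb97}.
In 13e2's history but not bb97's: {13e2, 8b70, ddb2, e2f9, e48e} — 5 commits.

5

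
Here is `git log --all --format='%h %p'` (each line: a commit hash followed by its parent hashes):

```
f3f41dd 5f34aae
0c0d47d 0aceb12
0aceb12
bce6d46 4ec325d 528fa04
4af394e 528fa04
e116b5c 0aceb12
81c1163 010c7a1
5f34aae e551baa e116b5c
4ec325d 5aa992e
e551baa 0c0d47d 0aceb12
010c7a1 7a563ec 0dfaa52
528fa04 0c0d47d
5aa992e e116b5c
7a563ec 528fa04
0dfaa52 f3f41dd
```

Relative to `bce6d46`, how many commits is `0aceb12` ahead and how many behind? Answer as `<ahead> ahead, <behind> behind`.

0 ahead, 6 behind

Reachable from 0aceb12: {0aceb12}.
Reachable from bce6d46: {0aceb12, 0c0d47d, 4ec325d, 528fa04, 5aa992e, bce6d46, e116b5c}.
Only in 0aceb12's history (ahead): {} — 0.
Only in bce6d46's history (behind): {0c0d47d, 4ec325d, 528fa04, 5aa992e, bce6d46, e116b5c} — 6.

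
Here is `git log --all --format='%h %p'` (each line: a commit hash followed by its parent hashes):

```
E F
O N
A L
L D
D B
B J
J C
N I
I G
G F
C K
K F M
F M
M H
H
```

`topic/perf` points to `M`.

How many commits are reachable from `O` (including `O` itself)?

Walking parent pointers from O: reachable set = {F, G, H, I, M, N, O}.
That is 7 commits.

7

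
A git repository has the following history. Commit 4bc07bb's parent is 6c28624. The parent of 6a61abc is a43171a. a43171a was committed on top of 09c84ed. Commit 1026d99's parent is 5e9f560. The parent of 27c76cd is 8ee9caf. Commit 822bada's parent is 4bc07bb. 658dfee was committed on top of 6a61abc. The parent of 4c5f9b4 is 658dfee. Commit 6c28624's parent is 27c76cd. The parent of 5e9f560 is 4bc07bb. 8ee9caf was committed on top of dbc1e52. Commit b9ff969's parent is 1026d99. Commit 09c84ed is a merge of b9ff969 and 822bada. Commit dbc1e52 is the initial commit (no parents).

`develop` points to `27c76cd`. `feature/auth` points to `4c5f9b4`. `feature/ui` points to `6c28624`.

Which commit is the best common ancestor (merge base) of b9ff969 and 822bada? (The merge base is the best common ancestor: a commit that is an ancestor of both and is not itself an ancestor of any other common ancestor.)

Ancestors of b9ff969: {1026d99, 27c76cd, 4bc07bb, 5e9f560, 6c28624, 8ee9caf, b9ff969, dbc1e52}.
Ancestors of 822bada: {27c76cd, 4bc07bb, 6c28624, 822bada, 8ee9caf, dbc1e52}.
Common ancestors: {27c76cd, 4bc07bb, 6c28624, 8ee9caf, dbc1e52}.
Among these, 4bc07bb is not an ancestor of any other common ancestor — it is the merge base.

4bc07bb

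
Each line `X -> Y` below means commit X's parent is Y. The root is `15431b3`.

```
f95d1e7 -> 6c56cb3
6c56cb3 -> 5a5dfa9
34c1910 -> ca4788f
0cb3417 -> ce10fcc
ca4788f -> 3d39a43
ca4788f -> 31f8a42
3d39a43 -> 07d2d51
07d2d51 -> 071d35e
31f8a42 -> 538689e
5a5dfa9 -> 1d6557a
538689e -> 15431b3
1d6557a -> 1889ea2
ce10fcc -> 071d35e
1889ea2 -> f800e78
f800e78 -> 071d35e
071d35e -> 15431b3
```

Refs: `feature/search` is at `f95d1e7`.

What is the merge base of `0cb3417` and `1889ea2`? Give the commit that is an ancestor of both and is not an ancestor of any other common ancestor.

071d35e

Ancestors of 0cb3417: {071d35e, 0cb3417, 15431b3, ce10fcc}.
Ancestors of 1889ea2: {071d35e, 15431b3, 1889ea2, f800e78}.
Common ancestors: {071d35e, 15431b3}.
Among these, 071d35e is not an ancestor of any other common ancestor — it is the merge base.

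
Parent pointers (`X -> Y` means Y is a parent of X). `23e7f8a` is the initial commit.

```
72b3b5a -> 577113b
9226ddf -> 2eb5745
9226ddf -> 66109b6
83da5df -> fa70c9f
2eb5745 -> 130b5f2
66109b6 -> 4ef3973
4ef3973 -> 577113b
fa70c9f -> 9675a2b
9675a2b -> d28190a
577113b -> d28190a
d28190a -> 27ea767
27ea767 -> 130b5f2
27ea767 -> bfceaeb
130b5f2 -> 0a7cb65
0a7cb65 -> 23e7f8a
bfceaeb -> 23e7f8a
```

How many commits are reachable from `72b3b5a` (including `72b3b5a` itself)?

Walking parent pointers from 72b3b5a: reachable set = {0a7cb65, 130b5f2, 23e7f8a, 27ea767, 577113b, 72b3b5a, bfceaeb, d28190a}.
That is 8 commits.

8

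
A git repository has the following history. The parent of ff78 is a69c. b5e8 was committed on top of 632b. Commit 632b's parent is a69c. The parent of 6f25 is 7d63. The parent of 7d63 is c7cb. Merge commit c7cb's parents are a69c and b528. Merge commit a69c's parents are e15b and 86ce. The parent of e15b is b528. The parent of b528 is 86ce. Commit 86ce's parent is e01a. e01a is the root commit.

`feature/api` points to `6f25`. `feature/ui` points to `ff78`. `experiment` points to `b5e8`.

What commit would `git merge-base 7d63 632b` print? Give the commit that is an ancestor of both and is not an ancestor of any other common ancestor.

Ancestors of 7d63: {7d63, 86ce, a69c, b528, c7cb, e01a, e15b}.
Ancestors of 632b: {632b, 86ce, a69c, b528, e01a, e15b}.
Common ancestors: {86ce, a69c, b528, e01a, e15b}.
Among these, a69c is not an ancestor of any other common ancestor — it is the merge base.

a69c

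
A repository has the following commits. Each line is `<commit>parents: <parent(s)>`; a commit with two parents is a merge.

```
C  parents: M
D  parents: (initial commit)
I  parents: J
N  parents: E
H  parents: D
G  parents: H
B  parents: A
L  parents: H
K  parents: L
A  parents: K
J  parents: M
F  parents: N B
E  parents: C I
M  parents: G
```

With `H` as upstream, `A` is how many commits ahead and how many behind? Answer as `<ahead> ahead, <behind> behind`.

Reachable from A: {A, D, H, K, L}.
Reachable from H: {D, H}.
Only in A's history (ahead): {A, K, L} — 3.
Only in H's history (behind): {} — 0.

3 ahead, 0 behind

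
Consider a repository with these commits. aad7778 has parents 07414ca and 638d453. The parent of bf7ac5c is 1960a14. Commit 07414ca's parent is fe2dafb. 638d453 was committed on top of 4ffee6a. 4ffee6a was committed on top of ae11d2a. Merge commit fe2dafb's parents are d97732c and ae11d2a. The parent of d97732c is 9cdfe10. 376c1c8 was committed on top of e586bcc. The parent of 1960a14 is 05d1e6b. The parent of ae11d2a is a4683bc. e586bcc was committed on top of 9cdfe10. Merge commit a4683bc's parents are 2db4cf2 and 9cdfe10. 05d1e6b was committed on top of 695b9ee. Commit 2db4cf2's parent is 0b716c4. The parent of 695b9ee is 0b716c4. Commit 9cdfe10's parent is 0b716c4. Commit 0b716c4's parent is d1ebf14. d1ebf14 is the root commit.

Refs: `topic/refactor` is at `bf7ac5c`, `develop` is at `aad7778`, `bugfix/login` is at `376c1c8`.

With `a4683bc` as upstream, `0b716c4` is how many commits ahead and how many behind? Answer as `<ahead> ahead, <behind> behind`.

0 ahead, 3 behind

Reachable from 0b716c4: {0b716c4, d1ebf14}.
Reachable from a4683bc: {0b716c4, 2db4cf2, 9cdfe10, a4683bc, d1ebf14}.
Only in 0b716c4's history (ahead): {} — 0.
Only in a4683bc's history (behind): {2db4cf2, 9cdfe10, a4683bc} — 3.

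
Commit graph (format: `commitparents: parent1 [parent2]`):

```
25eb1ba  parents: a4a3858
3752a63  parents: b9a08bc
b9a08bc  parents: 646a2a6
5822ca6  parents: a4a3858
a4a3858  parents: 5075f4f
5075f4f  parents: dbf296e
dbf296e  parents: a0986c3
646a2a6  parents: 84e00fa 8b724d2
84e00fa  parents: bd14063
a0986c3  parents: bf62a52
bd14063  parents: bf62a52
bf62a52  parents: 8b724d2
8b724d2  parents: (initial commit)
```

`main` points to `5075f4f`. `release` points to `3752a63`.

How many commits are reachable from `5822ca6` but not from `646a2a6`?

Reachable from 5822ca6: {5075f4f, 5822ca6, 8b724d2, a0986c3, a4a3858, bf62a52, dbf296e}.
Reachable from 646a2a6: {646a2a6, 84e00fa, 8b724d2, bd14063, bf62a52}.
In 5822ca6's history but not 646a2a6's: {5075f4f, 5822ca6, a0986c3, a4a3858, dbf296e} — 5 commits.

5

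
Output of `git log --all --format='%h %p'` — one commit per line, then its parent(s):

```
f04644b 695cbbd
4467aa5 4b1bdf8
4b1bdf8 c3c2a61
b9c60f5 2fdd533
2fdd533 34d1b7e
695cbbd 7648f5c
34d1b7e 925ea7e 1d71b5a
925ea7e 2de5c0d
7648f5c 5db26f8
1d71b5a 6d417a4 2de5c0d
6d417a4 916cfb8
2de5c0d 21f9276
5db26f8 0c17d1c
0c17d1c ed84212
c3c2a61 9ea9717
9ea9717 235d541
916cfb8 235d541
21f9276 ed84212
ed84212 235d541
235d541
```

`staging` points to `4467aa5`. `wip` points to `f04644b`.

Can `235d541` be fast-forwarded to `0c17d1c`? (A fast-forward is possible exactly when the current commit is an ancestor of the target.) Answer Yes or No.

A fast-forward from 235d541 to 0c17d1c is possible iff 235d541 is an ancestor of 0c17d1c.
Ancestors of 0c17d1c: {0c17d1c, 235d541, ed84212}.
235d541 is among them, so fast-forward is possible.

Yes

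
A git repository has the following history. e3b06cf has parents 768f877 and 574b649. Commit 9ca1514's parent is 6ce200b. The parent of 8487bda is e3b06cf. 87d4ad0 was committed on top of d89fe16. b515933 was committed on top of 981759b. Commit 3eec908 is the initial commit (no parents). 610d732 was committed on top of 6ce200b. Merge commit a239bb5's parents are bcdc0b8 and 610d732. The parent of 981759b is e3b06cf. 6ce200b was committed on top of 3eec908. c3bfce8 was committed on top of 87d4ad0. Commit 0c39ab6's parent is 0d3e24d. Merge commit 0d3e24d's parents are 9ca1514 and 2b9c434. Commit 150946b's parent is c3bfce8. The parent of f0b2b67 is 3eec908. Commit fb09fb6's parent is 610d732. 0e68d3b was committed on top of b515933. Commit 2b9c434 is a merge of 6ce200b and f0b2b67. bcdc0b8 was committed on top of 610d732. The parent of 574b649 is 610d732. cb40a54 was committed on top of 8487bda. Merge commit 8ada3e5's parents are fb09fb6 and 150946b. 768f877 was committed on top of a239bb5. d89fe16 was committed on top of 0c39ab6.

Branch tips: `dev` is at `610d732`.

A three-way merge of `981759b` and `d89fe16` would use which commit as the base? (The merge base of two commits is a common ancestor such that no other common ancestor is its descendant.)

6ce200b

Ancestors of 981759b: {3eec908, 574b649, 610d732, 6ce200b, 768f877, 981759b, a239bb5, bcdc0b8, e3b06cf}.
Ancestors of d89fe16: {0c39ab6, 0d3e24d, 2b9c434, 3eec908, 6ce200b, 9ca1514, d89fe16, f0b2b67}.
Common ancestors: {3eec908, 6ce200b}.
Among these, 6ce200b is not an ancestor of any other common ancestor — it is the merge base.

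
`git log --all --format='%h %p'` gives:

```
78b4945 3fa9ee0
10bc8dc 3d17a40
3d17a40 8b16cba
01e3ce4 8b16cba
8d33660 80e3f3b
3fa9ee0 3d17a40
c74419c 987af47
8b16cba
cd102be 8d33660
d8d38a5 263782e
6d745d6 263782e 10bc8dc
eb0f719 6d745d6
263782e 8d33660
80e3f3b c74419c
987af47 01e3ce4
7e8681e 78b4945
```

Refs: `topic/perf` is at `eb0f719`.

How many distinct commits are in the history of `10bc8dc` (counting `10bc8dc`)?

Walking parent pointers from 10bc8dc: reachable set = {10bc8dc, 3d17a40, 8b16cba}.
That is 3 commits.

3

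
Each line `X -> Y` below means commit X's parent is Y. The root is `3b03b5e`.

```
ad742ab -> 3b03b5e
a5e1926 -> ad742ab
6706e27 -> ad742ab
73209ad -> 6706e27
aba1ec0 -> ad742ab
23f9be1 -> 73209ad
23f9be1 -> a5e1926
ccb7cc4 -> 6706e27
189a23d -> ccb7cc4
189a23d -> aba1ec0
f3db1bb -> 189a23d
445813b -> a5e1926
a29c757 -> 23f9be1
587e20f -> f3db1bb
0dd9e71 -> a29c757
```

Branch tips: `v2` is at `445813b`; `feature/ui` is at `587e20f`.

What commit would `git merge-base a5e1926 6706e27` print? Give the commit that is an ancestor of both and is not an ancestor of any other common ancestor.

Ancestors of a5e1926: {3b03b5e, a5e1926, ad742ab}.
Ancestors of 6706e27: {3b03b5e, 6706e27, ad742ab}.
Common ancestors: {3b03b5e, ad742ab}.
Among these, ad742ab is not an ancestor of any other common ancestor — it is the merge base.

ad742ab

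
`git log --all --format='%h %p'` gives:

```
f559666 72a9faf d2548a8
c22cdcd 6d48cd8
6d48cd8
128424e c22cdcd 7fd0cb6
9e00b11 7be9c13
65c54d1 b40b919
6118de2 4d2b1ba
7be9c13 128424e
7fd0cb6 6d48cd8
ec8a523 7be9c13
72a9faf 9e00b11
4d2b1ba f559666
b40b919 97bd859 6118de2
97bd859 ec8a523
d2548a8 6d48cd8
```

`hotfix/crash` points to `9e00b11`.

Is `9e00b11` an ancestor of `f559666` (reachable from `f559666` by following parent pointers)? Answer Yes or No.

Yes

Ancestors of f559666 (commits reachable by following parents): {128424e, 6d48cd8, 72a9faf, 7be9c13, 7fd0cb6, 9e00b11, c22cdcd, d2548a8, f559666}.
9e00b11 is in that set, so it is an ancestor of f559666.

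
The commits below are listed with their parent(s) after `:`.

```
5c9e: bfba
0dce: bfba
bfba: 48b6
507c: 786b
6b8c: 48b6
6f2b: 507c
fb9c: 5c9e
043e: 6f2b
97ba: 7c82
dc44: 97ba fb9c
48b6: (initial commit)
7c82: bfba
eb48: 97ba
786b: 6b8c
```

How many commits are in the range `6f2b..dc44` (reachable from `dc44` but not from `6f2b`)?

Reachable from dc44: {48b6, 5c9e, 7c82, 97ba, bfba, dc44, fb9c}.
Reachable from 6f2b: {48b6, 507c, 6b8c, 6f2b, 786b}.
In dc44's history but not 6f2b's: {5c9e, 7c82, 97ba, bfba, dc44, fb9c} — 6 commits.

6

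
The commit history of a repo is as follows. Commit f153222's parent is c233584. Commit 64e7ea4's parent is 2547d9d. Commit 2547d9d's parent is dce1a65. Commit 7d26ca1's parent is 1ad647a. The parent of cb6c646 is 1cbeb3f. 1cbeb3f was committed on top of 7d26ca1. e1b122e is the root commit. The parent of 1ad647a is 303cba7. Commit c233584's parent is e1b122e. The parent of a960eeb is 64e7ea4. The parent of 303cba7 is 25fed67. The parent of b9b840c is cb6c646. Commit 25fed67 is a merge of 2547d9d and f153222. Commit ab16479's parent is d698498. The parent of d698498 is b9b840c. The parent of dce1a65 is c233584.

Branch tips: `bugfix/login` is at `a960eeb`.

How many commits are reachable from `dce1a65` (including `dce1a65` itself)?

3

Walking parent pointers from dce1a65: reachable set = {c233584, dce1a65, e1b122e}.
That is 3 commits.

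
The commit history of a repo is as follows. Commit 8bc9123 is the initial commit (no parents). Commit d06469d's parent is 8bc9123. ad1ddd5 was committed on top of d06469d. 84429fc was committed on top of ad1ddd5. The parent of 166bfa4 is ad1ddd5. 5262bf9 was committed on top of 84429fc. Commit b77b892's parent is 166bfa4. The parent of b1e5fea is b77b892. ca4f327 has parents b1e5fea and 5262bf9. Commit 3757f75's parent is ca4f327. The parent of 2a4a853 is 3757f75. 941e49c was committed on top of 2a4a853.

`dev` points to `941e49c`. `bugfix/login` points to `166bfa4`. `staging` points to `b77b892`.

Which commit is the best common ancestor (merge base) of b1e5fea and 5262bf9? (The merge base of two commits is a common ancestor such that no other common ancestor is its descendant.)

ad1ddd5

Ancestors of b1e5fea: {166bfa4, 8bc9123, ad1ddd5, b1e5fea, b77b892, d06469d}.
Ancestors of 5262bf9: {5262bf9, 84429fc, 8bc9123, ad1ddd5, d06469d}.
Common ancestors: {8bc9123, ad1ddd5, d06469d}.
Among these, ad1ddd5 is not an ancestor of any other common ancestor — it is the merge base.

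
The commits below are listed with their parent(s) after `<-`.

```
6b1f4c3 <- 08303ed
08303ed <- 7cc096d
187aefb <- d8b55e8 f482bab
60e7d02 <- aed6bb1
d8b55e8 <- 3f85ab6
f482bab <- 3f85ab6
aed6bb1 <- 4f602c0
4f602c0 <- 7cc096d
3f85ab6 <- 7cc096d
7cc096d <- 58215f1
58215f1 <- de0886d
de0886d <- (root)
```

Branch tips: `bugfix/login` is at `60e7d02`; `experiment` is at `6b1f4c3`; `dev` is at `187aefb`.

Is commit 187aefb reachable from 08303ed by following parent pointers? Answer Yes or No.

No

Ancestors of 08303ed: {08303ed, 58215f1, 7cc096d, de0886d}.
187aefb is not in that set, so it is not an ancestor of 08303ed.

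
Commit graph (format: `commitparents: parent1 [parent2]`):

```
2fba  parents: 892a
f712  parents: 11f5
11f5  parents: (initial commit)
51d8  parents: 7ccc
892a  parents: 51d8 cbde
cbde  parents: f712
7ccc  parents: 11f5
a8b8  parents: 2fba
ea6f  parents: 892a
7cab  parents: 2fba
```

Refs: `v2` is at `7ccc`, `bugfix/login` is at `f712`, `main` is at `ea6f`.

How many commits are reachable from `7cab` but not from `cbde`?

5

Reachable from 7cab: {11f5, 2fba, 51d8, 7cab, 7ccc, 892a, cbde, f712}.
Reachable from cbde: {11f5, cbde, f712}.
In 7cab's history but not cbde's: {2fba, 51d8, 7cab, 7ccc, 892a} — 5 commits.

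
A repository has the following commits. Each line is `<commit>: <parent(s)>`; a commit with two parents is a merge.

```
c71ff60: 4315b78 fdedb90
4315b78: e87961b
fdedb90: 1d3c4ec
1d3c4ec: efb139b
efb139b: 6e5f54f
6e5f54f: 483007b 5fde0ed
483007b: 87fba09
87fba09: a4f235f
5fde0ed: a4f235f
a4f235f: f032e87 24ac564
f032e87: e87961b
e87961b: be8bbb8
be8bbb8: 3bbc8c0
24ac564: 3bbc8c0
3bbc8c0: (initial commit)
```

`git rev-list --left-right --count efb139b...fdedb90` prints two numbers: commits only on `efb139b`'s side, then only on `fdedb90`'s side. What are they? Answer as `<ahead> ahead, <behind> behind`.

0 ahead, 2 behind

Reachable from efb139b: {24ac564, 3bbc8c0, 483007b, 5fde0ed, 6e5f54f, 87fba09, a4f235f, be8bbb8, e87961b, efb139b, f032e87}.
Reachable from fdedb90: {1d3c4ec, 24ac564, 3bbc8c0, 483007b, 5fde0ed, 6e5f54f, 87fba09, a4f235f, be8bbb8, e87961b, efb139b, f032e87, fdedb90}.
Only in efb139b's history (ahead): {} — 0.
Only in fdedb90's history (behind): {1d3c4ec, fdedb90} — 2.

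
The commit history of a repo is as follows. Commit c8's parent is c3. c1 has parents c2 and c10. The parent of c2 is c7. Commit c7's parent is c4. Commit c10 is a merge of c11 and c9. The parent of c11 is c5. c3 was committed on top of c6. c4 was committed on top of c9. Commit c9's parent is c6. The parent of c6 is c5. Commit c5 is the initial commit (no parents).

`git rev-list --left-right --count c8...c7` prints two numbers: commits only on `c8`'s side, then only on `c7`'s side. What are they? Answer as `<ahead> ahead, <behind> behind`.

2 ahead, 3 behind

Reachable from c8: {c3, c5, c6, c8}.
Reachable from c7: {c4, c5, c6, c7, c9}.
Only in c8's history (ahead): {c3, c8} — 2.
Only in c7's history (behind): {c4, c7, c9} — 3.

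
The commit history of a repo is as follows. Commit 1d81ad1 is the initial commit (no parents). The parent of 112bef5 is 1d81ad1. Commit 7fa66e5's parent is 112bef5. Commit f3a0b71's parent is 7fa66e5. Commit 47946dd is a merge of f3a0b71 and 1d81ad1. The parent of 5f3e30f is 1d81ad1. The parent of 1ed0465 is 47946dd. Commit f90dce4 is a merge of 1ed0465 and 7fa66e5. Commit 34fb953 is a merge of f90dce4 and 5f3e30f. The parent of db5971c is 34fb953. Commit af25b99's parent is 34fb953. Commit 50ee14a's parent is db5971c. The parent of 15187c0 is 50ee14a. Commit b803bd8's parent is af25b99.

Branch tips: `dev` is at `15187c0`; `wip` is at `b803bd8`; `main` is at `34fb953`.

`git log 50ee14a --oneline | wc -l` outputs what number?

11

Walking parent pointers from 50ee14a: reachable set = {112bef5, 1d81ad1, 1ed0465, 34fb953, 47946dd, 50ee14a, 5f3e30f, 7fa66e5, db5971c, f3a0b71, f90dce4}.
That is 11 commits.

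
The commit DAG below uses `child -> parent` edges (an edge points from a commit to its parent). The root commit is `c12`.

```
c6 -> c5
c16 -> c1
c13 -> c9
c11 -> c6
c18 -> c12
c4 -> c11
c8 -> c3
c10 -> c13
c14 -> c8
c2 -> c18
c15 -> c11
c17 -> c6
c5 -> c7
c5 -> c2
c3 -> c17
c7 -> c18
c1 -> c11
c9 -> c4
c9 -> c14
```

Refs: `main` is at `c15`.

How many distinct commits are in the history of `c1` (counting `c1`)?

Walking parent pointers from c1: reachable set = {c1, c11, c12, c18, c2, c5, c6, c7}.
That is 8 commits.

8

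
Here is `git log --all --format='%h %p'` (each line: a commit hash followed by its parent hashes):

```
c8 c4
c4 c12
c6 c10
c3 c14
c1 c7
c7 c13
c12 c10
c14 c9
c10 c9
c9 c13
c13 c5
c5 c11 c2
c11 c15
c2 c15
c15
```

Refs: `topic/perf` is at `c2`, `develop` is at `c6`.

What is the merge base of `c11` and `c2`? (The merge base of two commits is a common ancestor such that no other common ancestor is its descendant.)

c15

Ancestors of c11: {c11, c15}.
Ancestors of c2: {c15, c2}.
Common ancestors: {c15}.
The only common ancestor is c15, so it is the merge base.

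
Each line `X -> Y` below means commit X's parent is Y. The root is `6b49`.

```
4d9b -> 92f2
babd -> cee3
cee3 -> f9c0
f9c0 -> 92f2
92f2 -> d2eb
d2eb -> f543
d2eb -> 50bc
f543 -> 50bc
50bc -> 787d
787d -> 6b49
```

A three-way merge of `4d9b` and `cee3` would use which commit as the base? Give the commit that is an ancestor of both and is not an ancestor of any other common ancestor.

92f2

Ancestors of 4d9b: {4d9b, 50bc, 6b49, 787d, 92f2, d2eb, f543}.
Ancestors of cee3: {50bc, 6b49, 787d, 92f2, cee3, d2eb, f543, f9c0}.
Common ancestors: {50bc, 6b49, 787d, 92f2, d2eb, f543}.
Among these, 92f2 is not an ancestor of any other common ancestor — it is the merge base.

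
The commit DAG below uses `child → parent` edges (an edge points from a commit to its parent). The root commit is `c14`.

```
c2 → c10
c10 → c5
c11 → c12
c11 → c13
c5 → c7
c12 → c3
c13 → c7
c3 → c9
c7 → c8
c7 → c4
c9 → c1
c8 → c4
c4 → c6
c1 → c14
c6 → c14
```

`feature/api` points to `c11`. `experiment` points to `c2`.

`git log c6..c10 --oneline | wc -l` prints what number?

Reachable from c10: {c10, c14, c4, c5, c6, c7, c8}.
Reachable from c6: {c14, c6}.
In c10's history but not c6's: {c10, c4, c5, c7, c8} — 5 commits.

5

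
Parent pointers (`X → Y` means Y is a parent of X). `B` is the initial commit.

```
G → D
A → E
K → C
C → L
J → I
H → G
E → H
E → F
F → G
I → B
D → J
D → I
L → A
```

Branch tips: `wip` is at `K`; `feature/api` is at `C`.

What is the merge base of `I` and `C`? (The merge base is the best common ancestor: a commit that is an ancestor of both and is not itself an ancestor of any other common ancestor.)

I

Ancestors of I: {B, I}.
Ancestors of C: {A, B, C, D, E, F, G, H, I, J, L}.
Common ancestors: {B, I}.
Among these, I is not an ancestor of any other common ancestor — it is the merge base.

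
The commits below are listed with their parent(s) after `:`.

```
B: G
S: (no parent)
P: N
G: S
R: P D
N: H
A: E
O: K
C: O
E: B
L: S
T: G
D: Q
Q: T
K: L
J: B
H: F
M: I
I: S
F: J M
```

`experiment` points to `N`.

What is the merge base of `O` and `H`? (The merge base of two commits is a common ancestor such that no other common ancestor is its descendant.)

S

Ancestors of O: {K, L, O, S}.
Ancestors of H: {B, F, G, H, I, J, M, S}.
Common ancestors: {S}.
The only common ancestor is S, so it is the merge base.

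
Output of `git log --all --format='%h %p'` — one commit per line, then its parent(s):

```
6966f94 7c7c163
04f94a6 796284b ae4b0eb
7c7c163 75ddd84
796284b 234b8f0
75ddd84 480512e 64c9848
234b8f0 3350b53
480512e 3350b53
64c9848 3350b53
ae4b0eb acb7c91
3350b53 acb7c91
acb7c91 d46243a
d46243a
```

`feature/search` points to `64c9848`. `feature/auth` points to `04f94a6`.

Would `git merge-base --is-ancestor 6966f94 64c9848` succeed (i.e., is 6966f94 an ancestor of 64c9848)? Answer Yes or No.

No

Ancestors of 64c9848: {3350b53, 64c9848, acb7c91, d46243a}.
6966f94 is not in that set, so it is not an ancestor of 64c9848.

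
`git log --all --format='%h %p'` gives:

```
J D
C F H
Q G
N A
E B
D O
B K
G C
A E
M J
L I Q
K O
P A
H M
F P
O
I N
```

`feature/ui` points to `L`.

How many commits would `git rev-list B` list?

3

Walking parent pointers from B: reachable set = {B, K, O}.
That is 3 commits.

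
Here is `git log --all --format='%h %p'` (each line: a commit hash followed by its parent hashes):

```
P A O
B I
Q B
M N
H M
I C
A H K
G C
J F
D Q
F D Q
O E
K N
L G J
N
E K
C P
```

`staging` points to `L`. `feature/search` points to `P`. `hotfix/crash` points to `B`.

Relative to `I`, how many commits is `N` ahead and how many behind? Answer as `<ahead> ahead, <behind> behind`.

0 ahead, 9 behind

Reachable from N: {N}.
Reachable from I: {A, C, E, H, I, K, M, N, O, P}.
Only in N's history (ahead): {} — 0.
Only in I's history (behind): {A, C, E, H, I, K, M, O, P} — 9.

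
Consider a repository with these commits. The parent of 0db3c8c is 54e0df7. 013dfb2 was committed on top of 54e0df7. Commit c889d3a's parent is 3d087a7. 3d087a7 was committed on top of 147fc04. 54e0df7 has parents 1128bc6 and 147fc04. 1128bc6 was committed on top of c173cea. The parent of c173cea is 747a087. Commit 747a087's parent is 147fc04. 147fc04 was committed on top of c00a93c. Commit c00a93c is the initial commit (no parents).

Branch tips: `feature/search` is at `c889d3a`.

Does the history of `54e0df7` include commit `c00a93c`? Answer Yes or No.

Ancestors of 54e0df7 (commits reachable by following parents): {1128bc6, 147fc04, 54e0df7, 747a087, c00a93c, c173cea}.
c00a93c is in that set, so it is an ancestor of 54e0df7.

Yes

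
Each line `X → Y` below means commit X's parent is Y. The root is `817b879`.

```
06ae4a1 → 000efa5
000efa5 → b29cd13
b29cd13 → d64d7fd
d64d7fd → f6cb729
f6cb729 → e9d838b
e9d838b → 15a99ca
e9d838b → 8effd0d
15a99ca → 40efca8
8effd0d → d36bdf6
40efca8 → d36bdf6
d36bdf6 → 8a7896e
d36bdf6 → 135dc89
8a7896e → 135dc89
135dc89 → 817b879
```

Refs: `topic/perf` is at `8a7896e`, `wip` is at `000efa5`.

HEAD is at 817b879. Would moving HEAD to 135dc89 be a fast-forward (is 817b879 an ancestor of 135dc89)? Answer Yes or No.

Yes

A fast-forward from 817b879 to 135dc89 is possible iff 817b879 is an ancestor of 135dc89.
Ancestors of 135dc89: {135dc89, 817b879}.
817b879 is among them, so fast-forward is possible.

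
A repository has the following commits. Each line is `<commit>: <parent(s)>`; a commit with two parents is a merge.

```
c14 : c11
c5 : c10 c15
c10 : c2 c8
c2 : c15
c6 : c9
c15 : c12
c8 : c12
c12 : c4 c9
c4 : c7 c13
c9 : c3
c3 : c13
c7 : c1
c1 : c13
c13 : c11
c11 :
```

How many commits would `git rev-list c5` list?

13

Walking parent pointers from c5: reachable set = {c1, c10, c11, c12, c13, c15, c2, c3, c4, c5, c7, c8, c9}.
That is 13 commits.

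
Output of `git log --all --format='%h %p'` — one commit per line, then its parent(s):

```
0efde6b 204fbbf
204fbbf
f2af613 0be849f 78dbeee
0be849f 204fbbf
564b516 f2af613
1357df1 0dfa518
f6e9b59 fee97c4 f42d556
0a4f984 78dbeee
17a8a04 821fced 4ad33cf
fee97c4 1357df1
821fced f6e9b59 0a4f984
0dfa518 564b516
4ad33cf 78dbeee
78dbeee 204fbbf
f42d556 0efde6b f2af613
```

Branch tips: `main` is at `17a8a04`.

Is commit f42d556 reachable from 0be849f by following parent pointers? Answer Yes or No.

Ancestors of 0be849f: {0be849f, 204fbbf}.
f42d556 is not in that set, so it is not an ancestor of 0be849f.

No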